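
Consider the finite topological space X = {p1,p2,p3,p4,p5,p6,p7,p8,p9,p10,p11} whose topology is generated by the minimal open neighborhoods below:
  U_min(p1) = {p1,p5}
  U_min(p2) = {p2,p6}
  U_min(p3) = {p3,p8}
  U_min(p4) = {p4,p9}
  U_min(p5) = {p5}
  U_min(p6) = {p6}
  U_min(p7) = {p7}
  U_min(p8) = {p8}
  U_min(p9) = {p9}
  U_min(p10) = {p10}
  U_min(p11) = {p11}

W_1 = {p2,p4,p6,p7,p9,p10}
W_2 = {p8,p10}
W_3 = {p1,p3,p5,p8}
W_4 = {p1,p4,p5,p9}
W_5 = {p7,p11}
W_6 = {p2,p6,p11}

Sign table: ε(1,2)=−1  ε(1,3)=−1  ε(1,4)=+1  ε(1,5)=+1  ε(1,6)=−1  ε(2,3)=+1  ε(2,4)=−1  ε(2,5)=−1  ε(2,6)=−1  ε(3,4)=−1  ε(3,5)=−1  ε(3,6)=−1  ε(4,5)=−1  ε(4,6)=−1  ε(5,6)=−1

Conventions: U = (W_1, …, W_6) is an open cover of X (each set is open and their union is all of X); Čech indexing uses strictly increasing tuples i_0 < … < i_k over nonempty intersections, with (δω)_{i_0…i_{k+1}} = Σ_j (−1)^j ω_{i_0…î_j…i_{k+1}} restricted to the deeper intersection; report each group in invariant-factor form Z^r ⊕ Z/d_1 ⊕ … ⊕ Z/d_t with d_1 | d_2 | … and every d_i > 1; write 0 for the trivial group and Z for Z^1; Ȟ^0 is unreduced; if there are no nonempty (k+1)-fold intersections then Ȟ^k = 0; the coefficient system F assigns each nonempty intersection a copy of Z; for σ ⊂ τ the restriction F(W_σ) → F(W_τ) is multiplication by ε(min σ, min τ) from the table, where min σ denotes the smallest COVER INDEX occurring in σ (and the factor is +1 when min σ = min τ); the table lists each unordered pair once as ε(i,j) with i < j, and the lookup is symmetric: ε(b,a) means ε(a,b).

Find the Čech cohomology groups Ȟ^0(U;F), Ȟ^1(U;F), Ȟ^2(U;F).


Ȟ^0 = Z,  Ȟ^1 = Z^2,  Ȟ^2 = 0

nonempty overlaps:
  W12={p10} W14={p4,p9} W15={p7} W16={p2,p6} W23={p8} W34={p1,p5} W56={p11}
C dims 6,7; δ0: rk 5, SNF 1^5
degree 0: 6−5−0 = 1 → Ȟ^0 ≅ Z
degree 1: 7−0−5 = 2 → Ȟ^1 ≅ Z^2
degree 2: 0−0−0 = 0 → Ȟ^2 ≅ 0


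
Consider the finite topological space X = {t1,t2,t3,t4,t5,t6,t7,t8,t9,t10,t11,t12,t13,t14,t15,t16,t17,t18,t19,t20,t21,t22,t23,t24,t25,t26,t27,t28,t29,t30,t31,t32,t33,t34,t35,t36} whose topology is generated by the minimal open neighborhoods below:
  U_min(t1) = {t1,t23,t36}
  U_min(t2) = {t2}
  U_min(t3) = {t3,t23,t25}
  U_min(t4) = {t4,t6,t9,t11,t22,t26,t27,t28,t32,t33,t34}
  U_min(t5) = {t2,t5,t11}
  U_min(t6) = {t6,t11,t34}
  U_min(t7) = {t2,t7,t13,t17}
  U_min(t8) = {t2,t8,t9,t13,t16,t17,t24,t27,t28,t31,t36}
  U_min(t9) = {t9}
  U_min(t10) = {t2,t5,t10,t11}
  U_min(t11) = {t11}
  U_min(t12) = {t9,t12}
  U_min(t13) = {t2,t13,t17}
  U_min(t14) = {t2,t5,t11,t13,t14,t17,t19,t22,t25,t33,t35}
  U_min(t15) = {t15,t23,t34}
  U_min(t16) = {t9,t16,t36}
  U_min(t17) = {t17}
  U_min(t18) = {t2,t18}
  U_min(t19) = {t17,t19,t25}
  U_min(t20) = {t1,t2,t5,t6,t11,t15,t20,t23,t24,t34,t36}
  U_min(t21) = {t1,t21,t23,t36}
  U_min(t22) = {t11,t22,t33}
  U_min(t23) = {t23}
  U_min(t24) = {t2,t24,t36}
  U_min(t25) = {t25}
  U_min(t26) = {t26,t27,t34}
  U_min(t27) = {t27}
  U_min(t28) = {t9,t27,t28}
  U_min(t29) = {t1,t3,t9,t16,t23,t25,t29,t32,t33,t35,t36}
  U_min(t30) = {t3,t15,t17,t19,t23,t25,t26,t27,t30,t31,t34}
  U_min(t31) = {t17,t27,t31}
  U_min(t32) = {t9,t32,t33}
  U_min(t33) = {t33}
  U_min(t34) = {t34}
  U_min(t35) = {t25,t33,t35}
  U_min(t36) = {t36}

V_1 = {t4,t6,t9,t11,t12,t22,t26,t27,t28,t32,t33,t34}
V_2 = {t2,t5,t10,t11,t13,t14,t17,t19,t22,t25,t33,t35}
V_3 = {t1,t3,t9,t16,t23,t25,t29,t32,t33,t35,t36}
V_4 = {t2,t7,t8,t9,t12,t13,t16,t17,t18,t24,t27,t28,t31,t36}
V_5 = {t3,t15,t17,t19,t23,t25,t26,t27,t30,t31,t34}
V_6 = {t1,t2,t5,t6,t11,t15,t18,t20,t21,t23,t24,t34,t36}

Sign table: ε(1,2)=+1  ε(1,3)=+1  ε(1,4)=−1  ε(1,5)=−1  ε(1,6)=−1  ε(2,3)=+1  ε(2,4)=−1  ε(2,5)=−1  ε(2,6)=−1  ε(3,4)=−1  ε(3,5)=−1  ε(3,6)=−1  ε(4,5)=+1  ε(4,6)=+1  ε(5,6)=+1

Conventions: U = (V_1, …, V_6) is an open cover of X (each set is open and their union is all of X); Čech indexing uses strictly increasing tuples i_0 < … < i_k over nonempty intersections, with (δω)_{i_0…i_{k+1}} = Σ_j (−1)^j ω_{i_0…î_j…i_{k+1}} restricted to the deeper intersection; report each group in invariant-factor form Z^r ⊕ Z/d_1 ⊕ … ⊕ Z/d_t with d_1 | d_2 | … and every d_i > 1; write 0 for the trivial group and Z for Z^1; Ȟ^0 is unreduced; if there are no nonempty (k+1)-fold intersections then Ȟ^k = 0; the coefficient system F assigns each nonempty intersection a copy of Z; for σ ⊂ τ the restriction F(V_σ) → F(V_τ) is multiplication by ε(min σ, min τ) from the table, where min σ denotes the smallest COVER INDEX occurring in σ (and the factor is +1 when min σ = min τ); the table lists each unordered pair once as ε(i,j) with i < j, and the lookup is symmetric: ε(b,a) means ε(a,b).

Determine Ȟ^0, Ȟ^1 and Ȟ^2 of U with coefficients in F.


nerve simplices:
  V12={t11,t22,t33} V13={t9,t32,t33} V14={t9,t12,t27,t28} V15={t26,t27,t34} V16={t6,t11,t34} V23={t25,t33,t35} V24={t2,t13,t17} V25={t17,t19,t25} V26={t2,t5,t11} V34={t9,t16,t36} V35={t3,t23,t25} V36={t1,t23,t36} V45={t17,t27,t31} V46={t2,t18,t24,t36} V56={t15,t23,t34}
  V123={t33} V126={t11} V134={t9} V145={t27} V156={t34} V235={t25} V245={t17} V246={t2} V346={t36} V356={t23}
C dims 6,15,10; δ0: rk 5, SNF 1^5; δ1: rk 10, SNF 1^9·2
degree 0: 6−5−0 = 1 → Ȟ^0 ≅ Z
degree 1: 15−10−5 = 0 → Ȟ^1 ≅ 0
degree 2: 10−0−10 = 0 plus torsion [2] → Ȟ^2 ≅ Z/2

Ȟ^0(U;F) ≅ Z; Ȟ^1(U;F) ≅ 0; Ȟ^2(U;F) ≅ Z/2


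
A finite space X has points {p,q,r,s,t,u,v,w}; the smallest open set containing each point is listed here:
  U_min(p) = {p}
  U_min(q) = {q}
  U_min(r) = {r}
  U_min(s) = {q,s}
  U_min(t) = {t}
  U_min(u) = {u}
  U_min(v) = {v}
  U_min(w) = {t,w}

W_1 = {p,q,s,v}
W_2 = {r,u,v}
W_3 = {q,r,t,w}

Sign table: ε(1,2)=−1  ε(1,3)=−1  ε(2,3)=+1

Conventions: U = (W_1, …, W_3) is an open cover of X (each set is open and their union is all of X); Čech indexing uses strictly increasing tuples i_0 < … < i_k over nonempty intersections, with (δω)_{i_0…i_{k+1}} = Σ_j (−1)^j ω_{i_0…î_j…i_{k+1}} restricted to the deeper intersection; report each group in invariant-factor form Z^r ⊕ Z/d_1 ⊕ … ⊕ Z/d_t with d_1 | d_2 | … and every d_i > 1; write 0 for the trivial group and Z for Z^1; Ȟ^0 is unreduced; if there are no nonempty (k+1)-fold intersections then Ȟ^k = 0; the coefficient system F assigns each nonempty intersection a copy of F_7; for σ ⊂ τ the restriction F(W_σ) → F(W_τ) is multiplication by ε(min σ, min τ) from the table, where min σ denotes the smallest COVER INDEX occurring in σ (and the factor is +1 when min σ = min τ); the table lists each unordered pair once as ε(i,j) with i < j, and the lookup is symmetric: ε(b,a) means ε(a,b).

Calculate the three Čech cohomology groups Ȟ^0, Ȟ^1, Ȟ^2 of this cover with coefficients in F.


nonempty intersections:
  W12={v} W13={q} W23={r}
C dims 3,3; δ0: rk_F7 2
Ȟ^0: (3−2)−0=1 ⇒ Z/7
Ȟ^1: (3−0)−2=1 ⇒ Z/7
Ȟ^2: (0−0)−0=0 ⇒ 0

Ȟ^0(U;F) ≅ Z/7,  Ȟ^1(U;F) ≅ Z/7,  Ȟ^2(U;F) ≅ 0


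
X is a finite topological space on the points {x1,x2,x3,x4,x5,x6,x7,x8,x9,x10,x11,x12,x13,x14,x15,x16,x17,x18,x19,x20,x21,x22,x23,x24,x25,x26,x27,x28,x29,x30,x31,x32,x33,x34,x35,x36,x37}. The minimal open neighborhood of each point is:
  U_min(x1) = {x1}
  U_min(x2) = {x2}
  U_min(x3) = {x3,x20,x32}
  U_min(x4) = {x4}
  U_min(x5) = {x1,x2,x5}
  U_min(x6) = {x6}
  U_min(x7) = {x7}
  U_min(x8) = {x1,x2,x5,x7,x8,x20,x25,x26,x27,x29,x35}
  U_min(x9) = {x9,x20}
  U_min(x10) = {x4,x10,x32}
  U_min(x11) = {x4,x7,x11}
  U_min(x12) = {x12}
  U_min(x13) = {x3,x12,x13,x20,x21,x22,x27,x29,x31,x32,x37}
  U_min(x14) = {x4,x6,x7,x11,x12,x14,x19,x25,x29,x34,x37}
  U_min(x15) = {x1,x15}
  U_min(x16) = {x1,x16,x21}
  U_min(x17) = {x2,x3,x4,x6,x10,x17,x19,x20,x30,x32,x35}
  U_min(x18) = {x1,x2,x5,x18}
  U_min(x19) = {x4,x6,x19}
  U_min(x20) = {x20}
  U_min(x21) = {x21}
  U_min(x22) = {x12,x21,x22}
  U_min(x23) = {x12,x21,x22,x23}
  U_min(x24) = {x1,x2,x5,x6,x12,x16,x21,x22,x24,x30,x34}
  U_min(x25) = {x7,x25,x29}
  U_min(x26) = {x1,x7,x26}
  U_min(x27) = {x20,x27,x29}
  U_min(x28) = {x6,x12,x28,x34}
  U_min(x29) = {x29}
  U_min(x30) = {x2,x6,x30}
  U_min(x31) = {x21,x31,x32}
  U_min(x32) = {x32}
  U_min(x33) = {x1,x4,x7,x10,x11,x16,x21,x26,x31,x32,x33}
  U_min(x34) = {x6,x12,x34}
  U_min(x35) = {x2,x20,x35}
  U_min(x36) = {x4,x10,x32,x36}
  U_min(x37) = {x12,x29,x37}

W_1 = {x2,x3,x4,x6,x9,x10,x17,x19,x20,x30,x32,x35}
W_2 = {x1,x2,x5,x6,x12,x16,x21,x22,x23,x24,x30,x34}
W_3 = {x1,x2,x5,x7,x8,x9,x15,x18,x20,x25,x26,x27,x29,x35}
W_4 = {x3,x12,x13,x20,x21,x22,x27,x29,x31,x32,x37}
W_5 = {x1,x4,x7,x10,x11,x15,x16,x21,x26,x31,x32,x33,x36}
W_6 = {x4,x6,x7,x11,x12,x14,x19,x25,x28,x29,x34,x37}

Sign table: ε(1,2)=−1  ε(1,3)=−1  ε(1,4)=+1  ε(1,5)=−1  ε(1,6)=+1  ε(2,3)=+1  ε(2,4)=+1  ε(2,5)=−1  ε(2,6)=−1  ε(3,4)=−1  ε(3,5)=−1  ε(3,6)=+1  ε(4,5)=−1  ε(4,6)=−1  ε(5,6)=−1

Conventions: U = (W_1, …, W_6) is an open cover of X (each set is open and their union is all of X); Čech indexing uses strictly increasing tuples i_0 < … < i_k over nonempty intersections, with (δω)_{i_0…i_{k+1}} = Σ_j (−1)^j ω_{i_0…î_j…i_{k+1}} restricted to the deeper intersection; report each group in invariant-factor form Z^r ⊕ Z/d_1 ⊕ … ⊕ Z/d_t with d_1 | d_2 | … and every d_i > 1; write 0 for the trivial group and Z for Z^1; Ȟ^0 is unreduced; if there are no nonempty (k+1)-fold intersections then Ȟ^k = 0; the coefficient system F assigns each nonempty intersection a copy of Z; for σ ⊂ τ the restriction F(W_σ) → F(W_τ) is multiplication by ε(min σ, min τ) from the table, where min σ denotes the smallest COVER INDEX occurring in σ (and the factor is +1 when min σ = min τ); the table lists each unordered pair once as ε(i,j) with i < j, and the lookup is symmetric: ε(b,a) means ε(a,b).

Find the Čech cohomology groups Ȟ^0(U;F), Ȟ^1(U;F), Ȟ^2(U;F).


nerve simplices:
  W12={x2,x6,x30} W13={x2,x9,x20,x35} W14={x3,x20,x32} W15={x4,x10,x32} W16={x4,x6,x19} W23={x1,x2,x5} W24={x12,x21,x22} W25={x1,x16,x21} W26={x6,x12,x34} W34={x20,x27,x29} W35={x1,x7,x15,x26} W36={x7,x25,x29} W45={x21,x31,x32} W46={x12,x29,x37} W56={x4,x7,x11}
  W123={x2} W126={x6} W134={x20} W145={x32} W156={x4} W235={x1} W245={x21} W246={x12} W346={x29} W356={x7}
C dims 6,15,10; δ0: rk 6, SNF 1^5·2; δ1: rk 9, SNF 1^9
degree 0: 6−6−0 = 0 → Ȟ^0 ≅ 0
degree 1: 15−9−6 = 0 plus torsion [2] → Ȟ^1 ≅ Z/2
degree 2: 10−0−9 = 1 → Ȟ^2 ≅ Z

Ȟ^0 ≅ 0,  Ȟ^1 ≅ Z/2,  Ȟ^2 ≅ Z


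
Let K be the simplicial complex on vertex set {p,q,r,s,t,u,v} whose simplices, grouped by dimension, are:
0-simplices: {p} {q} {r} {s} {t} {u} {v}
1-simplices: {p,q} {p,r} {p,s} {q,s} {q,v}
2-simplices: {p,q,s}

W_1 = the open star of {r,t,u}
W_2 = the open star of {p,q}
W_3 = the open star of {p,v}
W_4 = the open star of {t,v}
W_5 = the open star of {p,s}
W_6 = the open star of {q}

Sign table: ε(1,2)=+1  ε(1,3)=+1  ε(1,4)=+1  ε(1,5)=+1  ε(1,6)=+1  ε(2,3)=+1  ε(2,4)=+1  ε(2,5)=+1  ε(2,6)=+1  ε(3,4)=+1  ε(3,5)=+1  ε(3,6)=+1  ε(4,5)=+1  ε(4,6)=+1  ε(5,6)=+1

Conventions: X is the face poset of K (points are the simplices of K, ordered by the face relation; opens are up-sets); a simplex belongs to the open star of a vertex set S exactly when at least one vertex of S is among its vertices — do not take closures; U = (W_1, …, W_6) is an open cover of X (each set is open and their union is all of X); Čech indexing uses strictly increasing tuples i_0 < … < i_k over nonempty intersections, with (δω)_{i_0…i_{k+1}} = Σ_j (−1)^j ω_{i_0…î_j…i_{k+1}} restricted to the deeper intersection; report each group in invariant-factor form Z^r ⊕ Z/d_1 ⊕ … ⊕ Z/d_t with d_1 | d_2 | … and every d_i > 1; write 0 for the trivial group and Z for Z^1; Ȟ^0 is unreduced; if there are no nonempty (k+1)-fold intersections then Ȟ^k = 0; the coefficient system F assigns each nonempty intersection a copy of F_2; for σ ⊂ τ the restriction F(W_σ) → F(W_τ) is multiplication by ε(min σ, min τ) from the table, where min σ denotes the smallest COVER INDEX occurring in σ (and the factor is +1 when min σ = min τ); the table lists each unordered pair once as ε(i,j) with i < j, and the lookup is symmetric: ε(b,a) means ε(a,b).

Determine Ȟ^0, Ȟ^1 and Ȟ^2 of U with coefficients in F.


intersection data:
  W1={{r},{t},{u},{p,r}} W2={{p},{q},{p,q},{p,r},{p,s},{q,s},{q,v},{p,q,s}} W3={{p},{v},{p,q},{p,r},{p,s},{q,v},{p,q,s}} W4={{t},{v},{q,v}} W5={{p},{s},{p,q},{p,r},{p,s},{q,s},{p,q,s}} W6={{q},{p,q},{q,s},{q,v},{p,q,s}}
  W12={{p,r}} W13={{p,r}} W14={{t}} W15={{p,r}} W23={{p},{p,q},{p,r},{p,s},{q,v},{p,q,s}} W24={{q,v}} W25={{p},{p,q},{p,r},{p,s},{q,s},{p,q,s}} W26={{q},{p,q},{q,s},{q,v},{p,q,s}} W34={{v},{q,v}} W35={{p},{p,q},{p,r},{p,s},{p,q,s}} W36={{p,q},{q,v},{p,q,s}} W46={{q,v}} W56={{p,q},{q,s},{p,q,s}}
  W123={{p,r}} W125={{p,r}} W135={{p,r}} W234={{q,v}} W235={{p},{p,q},{p,r},{p,s},{p,q,s}} W236={{p,q},{q,v},{p,q,s}} W246={{q,v}} W256={{p,q},{q,s},{p,q,s}} W346={{q,v}} W356={{p,q},{p,q,s}}
  W1235={{p,r}} W2346={{q,v}} W2356={{p,q},{p,q,s}}
C dims 6,13,10,3; δ0: rk_F2 5; δ1: rk_F2 7; δ2: rk_F2 3
Ȟ^0 = (6 − 5) − 0 = 1, so Ȟ^0 ≅ Z/2
Ȟ^1 = (13 − 7) − 5 = 1, so Ȟ^1 ≅ Z/2
Ȟ^2 = (10 − 3) − 7 = 0, so Ȟ^2 ≅ 0

Ȟ^0(U;F) ≅ Z/2, Ȟ^1(U;F) ≅ Z/2, Ȟ^2(U;F) ≅ 0


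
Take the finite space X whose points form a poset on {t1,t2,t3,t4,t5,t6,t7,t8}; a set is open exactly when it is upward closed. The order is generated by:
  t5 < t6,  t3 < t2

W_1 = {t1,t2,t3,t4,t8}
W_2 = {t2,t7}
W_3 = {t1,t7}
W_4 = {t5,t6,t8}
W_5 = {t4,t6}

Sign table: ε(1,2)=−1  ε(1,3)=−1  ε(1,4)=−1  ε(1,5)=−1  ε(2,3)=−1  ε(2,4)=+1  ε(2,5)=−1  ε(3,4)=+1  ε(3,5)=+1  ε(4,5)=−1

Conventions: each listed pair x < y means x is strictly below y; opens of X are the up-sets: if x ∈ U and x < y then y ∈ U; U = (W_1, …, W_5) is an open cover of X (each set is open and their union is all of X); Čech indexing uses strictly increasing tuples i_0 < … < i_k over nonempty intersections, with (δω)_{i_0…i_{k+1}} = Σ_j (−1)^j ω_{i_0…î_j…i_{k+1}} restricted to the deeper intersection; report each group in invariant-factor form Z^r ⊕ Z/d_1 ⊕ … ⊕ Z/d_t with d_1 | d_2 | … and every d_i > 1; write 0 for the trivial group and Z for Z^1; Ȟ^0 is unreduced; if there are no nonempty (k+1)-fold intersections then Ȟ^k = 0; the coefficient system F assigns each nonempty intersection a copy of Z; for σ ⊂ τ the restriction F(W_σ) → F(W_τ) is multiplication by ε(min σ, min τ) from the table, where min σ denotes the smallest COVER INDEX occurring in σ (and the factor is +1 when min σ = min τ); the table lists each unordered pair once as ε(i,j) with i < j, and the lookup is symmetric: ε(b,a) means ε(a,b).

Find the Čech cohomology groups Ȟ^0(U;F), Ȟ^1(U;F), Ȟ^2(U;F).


nerve of the cover:
  W12={t2} W13={t1} W14={t8} W15={t4} W23={t7} W45={t6}
C dims 5,6; δ0: rk 5, SNF 1^4·2
Ȟ^0 = (5 − 5) − 0 = 0, so Ȟ^0 ≅ 0
Ȟ^1 = (6 − 0) − 5 = 1 plus torsion [2], so Ȟ^1 ≅ Z ⊕ Z/2
Ȟ^2 = (0 − 0) − 0 = 0, so Ȟ^2 ≅ 0

Ȟ^0 = 0; Ȟ^1 = Z ⊕ Z/2; Ȟ^2 = 0


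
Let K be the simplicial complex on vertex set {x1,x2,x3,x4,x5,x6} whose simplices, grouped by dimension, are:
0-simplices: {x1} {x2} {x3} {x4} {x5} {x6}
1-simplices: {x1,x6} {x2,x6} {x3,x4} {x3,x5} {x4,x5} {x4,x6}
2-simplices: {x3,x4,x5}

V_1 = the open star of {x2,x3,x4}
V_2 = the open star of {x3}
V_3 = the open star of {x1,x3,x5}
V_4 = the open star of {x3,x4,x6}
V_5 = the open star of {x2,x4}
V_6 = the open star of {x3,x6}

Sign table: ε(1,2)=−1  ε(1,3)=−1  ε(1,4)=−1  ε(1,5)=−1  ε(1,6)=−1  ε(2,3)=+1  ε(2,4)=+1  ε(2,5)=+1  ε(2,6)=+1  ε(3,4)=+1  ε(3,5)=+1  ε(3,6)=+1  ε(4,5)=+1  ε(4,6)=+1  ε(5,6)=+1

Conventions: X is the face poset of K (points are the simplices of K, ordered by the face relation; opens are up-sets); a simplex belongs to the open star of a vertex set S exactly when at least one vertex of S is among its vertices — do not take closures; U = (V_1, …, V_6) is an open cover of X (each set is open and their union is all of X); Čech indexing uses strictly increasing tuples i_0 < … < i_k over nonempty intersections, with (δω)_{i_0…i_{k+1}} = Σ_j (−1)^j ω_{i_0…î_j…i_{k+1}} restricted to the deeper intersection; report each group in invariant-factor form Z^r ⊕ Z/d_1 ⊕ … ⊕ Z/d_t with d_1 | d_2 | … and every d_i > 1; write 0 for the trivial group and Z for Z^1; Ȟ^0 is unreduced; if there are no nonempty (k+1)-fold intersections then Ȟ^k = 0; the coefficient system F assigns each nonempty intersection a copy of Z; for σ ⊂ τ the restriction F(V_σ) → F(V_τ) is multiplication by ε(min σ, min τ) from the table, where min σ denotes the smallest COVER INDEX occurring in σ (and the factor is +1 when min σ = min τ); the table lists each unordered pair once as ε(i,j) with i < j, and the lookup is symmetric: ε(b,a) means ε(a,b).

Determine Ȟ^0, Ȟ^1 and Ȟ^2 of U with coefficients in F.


Ȟ^0 = Z,  Ȟ^1 = 0,  Ȟ^2 = 0

nerve simplices:
  V1={{x2},{x3},{x4},{x2,x6},{x3,x4},{x3,x5},{x4,x5},{x4,x6},{x3,x4,x5}} V2={{x3},{x3,x4},{x3,x5},{x3,x4,x5}} V3={{x1},{x3},{x5},{x1,x6},{x3,x4},{x3,x5},{x4,x5},{x3,x4,x5}} V4={{x3},{x4},{x6},{x1,x6},{x2,x6},{x3,x4},{x3,x5},{x4,x5},{x4,x6},{x3,x4,x5}} V5={{x2},{x4},{x2,x6},{x3,x4},{x4,x5},{x4,x6},{x3,x4,x5}} V6={{x3},{x6},{x1,x6},{x2,x6},{x3,x4},{x3,x5},{x4,x6},{x3,x4,x5}}
  V12={{x3},{x3,x4},{x3,x5},{x3,x4,x5}} V13={{x3},{x3,x4},{x3,x5},{x4,x5},{x3,x4,x5}} V14={{x3},{x4},{x2,x6},{x3,x4},{x3,x5},{x4,x5},{x4,x6},{x3,x4,x5}} V15={{x2},{x4},{x2,x6},{x3,x4},{x4,x5},{x4,x6},{x3,x4,x5}} V16={{x3},{x2,x6},{x3,x4},{x3,x5},{x4,x6},{x3,x4,x5}} V23={{x3},{x3,x4},{x3,x5},{x3,x4,x5}} V24={{x3},{x3,x4},{x3,x5},{x3,x4,x5}} V25={{x3,x4},{x3,x4,x5}} V26={{x3},{x3,x4},{x3,x5},{x3,x4,x5}} V34={{x3},{x1,x6},{x3,x4},{x3,x5},{x4,x5},{x3,x4,x5}} V35={{x3,x4},{x4,x5},{x3,x4,x5}} V36={{x3},{x1,x6},{x3,x4},{x3,x5},{x3,x4,x5}} V45={{x4},{x2,x6},{x3,x4},{x4,x5},{x4,x6},{x3,x4,x5}} V46={{x3},{x6},{x1,x6},{x2,x6},{x3,x4},{x3,x5},{x4,x6},{x3,x4,x5}} V56={{x2,x6},{x3,x4},{x4,x6},{x3,x4,x5}}
  V123={{x3},{x3,x4},{x3,x5},{x3,x4,x5}} V124={{x3},{x3,x4},{x3,x5},{x3,x4,x5}} V125={{x3,x4},{x3,x4,x5}} V126={{x3},{x3,x4},{x3,x5},{x3,x4,x5}} V134={{x3},{x3,x4},{x3,x5},{x4,x5},{x3,x4,x5}} V135={{x3,x4},{x4,x5},{x3,x4,x5}} V136={{x3},{x3,x4},{x3,x5},{x3,x4,x5}} V145={{x4},{x2,x6},{x3,x4},{x4,x5},{x4,x6},{x3,x4,x5}} V146={{x3},{x2,x6},{x3,x4},{x3,x5},{x4,x6},{x3,x4,x5}} V156={{x2,x6},{x3,x4},{x4,x6},{x3,x4,x5}} V234={{x3},{x3,x4},{x3,x5},{x3,x4,x5}} V235={{x3,x4},{x3,x4,x5}} V236={{x3},{x3,x4},{x3,x5},{x3,x4,x5}} V245={{x3,x4},{x3,x4,x5}} V246={{x3},{x3,x4},{x3,x5},{x3,x4,x5}} V256={{x3,x4},{x3,x4,x5}} V345={{x3,x4},{x4,x5},{x3,x4,x5}} V346={{x3},{x1,x6},{x3,x4},{x3,x5},{x3,x4,x5}} V356={{x3,x4},{x3,x4,x5}} V456={{x2,x6},{x3,x4},{x4,x6},{x3,x4,x5}}
  V1234={{x3},{x3,x4},{x3,x5},{x3,x4,x5}} V1235={{x3,x4},{x3,x4,x5}} V1236={{x3},{x3,x4},{x3,x5},{x3,x4,x5}} V1245={{x3,x4},{x3,x4,x5}} V1246={{x3},{x3,x4},{x3,x5},{x3,x4,x5}} V1256={{x3,x4},{x3,x4,x5}} V1345={{x3,x4},{x4,x5},{x3,x4,x5}} V1346={{x3},{x3,x4},{x3,x5},{x3,x4,x5}} V1356={{x3,x4},{x3,x4,x5}} V1456={{x2,x6},{x3,x4},{x4,x6},{x3,x4,x5}} V2345={{x3,x4},{x3,x4,x5}} V2346={{x3},{x3,x4},{x3,x5},{x3,x4,x5}} V2356={{x3,x4},{x3,x4,x5}} V2456={{x3,x4},{x3,x4,x5}} V3456={{x3,x4},{x3,x4,x5}}
  V12345={{x3,x4},{x3,x4,x5}} V12346={{x3},{x3,x4},{x3,x5},{x3,x4,x5}} V12356={{x3,x4},{x3,x4,x5}} V12456={{x3,x4},{x3,x4,x5}} V13456={{x3,x4},{x3,x4,x5}} V23456={{x3,x4},{x3,x4,x5}}
  V123456={{x3,x4},{x3,x4,x5}}
C dims 6,15,20,15; δ0: rk 5, SNF 1^5; δ1: rk 10, SNF 1^10; δ2: rk 10, SNF 1^10
degree 0: 6−5−0 = 1 → Ȟ^0 ≅ Z
degree 1: 15−10−5 = 0 → Ȟ^1 ≅ 0
degree 2: 20−10−10 = 0 → Ȟ^2 ≅ 0


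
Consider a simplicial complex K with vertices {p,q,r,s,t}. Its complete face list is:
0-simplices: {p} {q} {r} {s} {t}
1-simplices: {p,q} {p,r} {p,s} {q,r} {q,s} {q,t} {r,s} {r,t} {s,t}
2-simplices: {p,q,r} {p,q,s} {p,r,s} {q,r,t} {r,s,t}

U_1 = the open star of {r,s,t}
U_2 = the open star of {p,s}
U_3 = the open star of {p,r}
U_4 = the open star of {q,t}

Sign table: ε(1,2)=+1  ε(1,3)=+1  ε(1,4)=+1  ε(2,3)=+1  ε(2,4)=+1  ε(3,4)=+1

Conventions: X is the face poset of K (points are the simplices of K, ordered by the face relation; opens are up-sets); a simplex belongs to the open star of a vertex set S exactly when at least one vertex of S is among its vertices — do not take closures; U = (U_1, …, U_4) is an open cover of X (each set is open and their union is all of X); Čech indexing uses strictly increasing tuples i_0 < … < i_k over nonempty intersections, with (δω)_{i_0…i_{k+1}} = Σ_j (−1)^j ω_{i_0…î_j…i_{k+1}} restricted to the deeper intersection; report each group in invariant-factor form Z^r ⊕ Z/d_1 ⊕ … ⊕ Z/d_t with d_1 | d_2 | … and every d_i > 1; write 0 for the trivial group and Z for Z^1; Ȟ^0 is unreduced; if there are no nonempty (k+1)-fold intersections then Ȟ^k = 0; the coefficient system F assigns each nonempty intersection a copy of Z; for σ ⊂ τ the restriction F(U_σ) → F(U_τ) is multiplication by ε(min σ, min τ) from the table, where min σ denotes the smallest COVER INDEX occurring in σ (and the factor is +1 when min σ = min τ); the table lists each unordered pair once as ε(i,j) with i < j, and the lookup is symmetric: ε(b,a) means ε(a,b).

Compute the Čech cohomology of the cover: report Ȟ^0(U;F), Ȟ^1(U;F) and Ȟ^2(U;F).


cover nerve:
  U1={{r},{s},{t},{p,r},{p,s},{q,r},{q,s},{q,t},{r,s},{r,t},{s,t},{p,q,r},{p,q,s},{p,r,s},{q,r,t},{r,s,t}} U2={{p},{s},{p,q},{p,r},{p,s},{q,s},{r,s},{s,t},{p,q,r},{p,q,s},{p,r,s},{r,s,t}} U3={{p},{r},{p,q},{p,r},{p,s},{q,r},{r,s},{r,t},{p,q,r},{p,q,s},{p,r,s},{q,r,t},{r,s,t}} U4={{q},{t},{p,q},{q,r},{q,s},{q,t},{r,t},{s,t},{p,q,r},{p,q,s},{q,r,t},{r,s,t}}
  U12={{s},{p,r},{p,s},{q,s},{r,s},{s,t},{p,q,r},{p,q,s},{p,r,s},{r,s,t}} U13={{r},{p,r},{p,s},{q,r},{r,s},{r,t},{p,q,r},{p,q,s},{p,r,s},{q,r,t},{r,s,t}} U14={{t},{q,r},{q,s},{q,t},{r,t},{s,t},{p,q,r},{p,q,s},{q,r,t},{r,s,t}} U23={{p},{p,q},{p,r},{p,s},{r,s},{p,q,r},{p,q,s},{p,r,s},{r,s,t}} U24={{p,q},{q,s},{s,t},{p,q,r},{p,q,s},{r,s,t}} U34={{p,q},{q,r},{r,t},{p,q,r},{p,q,s},{q,r,t},{r,s,t}}
  U123={{p,r},{p,s},{r,s},{p,q,r},{p,q,s},{p,r,s},{r,s,t}} U124={{q,s},{s,t},{p,q,r},{p,q,s},{r,s,t}} U134={{q,r},{r,t},{p,q,r},{p,q,s},{q,r,t},{r,s,t}} U234={{p,q},{p,q,r},{p,q,s},{r,s,t}}
  U1234={{p,q,r},{p,q,s},{r,s,t}}
C dims 4,6,4,1; δ0: rk 3, SNF 1^3; δ1: rk 3, SNF 1^3; δ2: rk 1, SNF 1^1
Ȟ^0: (4−3)−0=1 ⇒ Z
Ȟ^1: (6−3)−3=0 ⇒ 0
Ȟ^2: (4−1)−3=0 ⇒ 0

Ȟ^0 = Z; Ȟ^1 = 0; Ȟ^2 = 0


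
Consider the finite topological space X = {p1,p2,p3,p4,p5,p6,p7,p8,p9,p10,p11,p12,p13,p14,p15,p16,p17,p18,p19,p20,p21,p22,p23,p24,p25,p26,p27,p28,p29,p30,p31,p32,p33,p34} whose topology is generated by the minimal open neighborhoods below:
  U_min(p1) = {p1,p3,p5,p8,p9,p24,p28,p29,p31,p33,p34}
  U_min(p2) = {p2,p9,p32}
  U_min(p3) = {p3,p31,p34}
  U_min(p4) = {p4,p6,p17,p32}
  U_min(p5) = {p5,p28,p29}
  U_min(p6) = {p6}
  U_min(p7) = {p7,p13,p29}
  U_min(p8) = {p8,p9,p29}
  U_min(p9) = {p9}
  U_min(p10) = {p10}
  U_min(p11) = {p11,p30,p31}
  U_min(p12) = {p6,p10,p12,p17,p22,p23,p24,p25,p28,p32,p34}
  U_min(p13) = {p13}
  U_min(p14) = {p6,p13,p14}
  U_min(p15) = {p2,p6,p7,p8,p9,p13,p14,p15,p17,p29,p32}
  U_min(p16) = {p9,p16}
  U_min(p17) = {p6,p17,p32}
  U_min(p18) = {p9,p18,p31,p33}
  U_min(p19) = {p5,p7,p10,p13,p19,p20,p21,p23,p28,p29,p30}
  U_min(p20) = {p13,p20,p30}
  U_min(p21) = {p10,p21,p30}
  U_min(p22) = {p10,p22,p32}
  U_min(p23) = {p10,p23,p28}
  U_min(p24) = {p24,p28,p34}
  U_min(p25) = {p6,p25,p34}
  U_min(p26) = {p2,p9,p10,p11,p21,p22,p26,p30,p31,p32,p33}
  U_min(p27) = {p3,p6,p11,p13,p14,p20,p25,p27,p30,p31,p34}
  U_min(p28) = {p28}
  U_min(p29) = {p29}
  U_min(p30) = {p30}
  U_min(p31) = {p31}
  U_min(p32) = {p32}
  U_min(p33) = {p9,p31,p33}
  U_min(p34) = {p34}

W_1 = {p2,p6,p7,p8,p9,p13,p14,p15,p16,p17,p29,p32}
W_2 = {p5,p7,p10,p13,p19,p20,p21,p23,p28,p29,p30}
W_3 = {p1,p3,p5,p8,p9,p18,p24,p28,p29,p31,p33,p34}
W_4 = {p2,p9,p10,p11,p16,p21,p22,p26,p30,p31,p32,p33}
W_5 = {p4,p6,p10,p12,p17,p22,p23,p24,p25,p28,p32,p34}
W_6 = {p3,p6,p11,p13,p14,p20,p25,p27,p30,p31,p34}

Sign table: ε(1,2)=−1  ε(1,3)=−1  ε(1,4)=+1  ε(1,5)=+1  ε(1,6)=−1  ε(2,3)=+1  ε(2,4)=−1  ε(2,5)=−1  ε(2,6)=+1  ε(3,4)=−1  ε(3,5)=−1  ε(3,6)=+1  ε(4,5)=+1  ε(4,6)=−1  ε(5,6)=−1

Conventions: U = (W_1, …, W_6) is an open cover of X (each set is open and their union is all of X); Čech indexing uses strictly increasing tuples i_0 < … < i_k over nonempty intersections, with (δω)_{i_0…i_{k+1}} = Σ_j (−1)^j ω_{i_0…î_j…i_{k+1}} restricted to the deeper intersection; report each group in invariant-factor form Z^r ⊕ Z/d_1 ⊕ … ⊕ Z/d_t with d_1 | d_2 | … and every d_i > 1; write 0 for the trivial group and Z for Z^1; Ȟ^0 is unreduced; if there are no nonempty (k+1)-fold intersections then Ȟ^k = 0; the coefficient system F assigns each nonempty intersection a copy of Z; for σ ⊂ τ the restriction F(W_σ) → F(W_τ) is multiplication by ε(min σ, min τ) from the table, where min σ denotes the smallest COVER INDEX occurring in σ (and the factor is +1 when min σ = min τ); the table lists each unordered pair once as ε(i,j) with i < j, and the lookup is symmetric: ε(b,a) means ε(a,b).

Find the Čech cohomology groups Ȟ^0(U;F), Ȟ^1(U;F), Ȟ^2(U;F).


Ȟ^0(U;F) ≅ Z,  Ȟ^1(U;F) ≅ 0,  Ȟ^2(U;F) ≅ Z/2

nonempty intersections:
  W12={p7,p13,p29} W13={p8,p9,p29} W14={p2,p9,p16,p32} W15={p6,p17,p32} W16={p6,p13,p14} W23={p5,p28,p29} W24={p10,p21,p30} W25={p10,p23,p28} W26={p13,p20,p30} W34={p9,p31,p33} W35={p24,p28,p34} W36={p3,p31,p34} W45={p10,p22,p32} W46={p11,p30,p31} W56={p6,p25,p34}
  W123={p29} W126={p13} W134={p9} W145={p32} W156={p6} W235={p28} W245={p10} W246={p30} W346={p31} W356={p34}
C dims 6,15,10; δ0: rk 5, SNF 1^5; δ1: rk 10, SNF 1^9·2
Ȟ^0: (6−5)−0=1 ⇒ Z
Ȟ^1: (15−10)−5=0 ⇒ 0
Ȟ^2: (10−0)−10=0 plus torsion [2] ⇒ Z/2


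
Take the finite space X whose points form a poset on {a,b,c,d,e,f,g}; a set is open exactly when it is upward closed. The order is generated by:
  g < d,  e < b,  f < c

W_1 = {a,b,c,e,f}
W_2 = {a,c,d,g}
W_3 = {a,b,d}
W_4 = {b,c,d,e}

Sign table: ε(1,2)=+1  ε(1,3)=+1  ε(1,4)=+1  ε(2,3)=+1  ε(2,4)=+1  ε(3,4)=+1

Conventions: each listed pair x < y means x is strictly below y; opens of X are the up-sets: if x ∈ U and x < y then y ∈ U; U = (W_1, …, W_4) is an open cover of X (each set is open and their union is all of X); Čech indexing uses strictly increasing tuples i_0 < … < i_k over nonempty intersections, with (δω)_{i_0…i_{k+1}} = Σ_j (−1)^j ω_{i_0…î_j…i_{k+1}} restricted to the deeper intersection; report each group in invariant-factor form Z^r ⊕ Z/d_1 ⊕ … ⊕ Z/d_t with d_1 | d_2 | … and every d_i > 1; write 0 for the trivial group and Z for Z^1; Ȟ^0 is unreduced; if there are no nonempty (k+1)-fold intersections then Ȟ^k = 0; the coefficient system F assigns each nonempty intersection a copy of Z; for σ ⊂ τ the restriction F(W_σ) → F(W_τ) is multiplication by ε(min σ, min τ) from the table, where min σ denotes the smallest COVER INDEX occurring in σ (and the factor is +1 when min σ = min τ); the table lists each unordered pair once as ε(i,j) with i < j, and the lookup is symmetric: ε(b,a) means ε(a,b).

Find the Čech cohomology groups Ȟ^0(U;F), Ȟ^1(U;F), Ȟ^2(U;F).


Ȟ^0 ≅ Z; Ȟ^1 ≅ 0; Ȟ^2 ≅ Z

cover nerve:
  W12={a,c} W13={a,b} W14={b,c,e} W23={a,d} W24={c,d} W34={b,d}
  W123={a} W124={c} W134={b} W234={d}
C dims 4,6,4; δ0: rk 3, SNF 1^3; δ1: rk 3, SNF 1^3
Ȟ^0: (4−3)−0=1 ⇒ Z
Ȟ^1: (6−3)−3=0 ⇒ 0
Ȟ^2: (4−0)−3=1 ⇒ Z


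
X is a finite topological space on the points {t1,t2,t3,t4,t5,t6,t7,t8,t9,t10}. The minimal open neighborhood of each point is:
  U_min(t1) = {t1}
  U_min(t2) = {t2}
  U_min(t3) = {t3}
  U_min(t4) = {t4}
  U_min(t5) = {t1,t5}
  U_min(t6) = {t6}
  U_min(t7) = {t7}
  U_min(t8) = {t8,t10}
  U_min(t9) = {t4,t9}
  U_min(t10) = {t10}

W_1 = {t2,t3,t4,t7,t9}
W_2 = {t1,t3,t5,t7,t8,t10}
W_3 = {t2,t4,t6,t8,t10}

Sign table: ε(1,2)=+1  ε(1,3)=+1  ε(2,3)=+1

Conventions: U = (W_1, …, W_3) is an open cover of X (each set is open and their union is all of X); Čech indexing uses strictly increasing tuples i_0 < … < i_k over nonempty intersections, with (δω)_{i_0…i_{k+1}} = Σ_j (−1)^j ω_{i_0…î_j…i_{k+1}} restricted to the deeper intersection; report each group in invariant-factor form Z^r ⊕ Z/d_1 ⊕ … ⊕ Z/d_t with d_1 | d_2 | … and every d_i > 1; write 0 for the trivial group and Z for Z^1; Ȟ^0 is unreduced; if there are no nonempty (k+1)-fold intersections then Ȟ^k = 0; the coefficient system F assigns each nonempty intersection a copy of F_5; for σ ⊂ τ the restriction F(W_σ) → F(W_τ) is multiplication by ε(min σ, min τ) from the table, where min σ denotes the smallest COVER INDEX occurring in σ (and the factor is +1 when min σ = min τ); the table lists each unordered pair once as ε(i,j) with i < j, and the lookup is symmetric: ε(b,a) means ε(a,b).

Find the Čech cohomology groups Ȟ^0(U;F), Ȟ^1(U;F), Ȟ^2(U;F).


Ȟ^0 ≅ Z/5,  Ȟ^1 ≅ Z/5,  Ȟ^2 ≅ 0

nonempty overlaps:
  W12={t3,t7} W13={t2,t4} W23={t8,t10}
C dims 3,3; δ0: rk_F5 2
degree 0: 3−2−0 = 1 → Ȟ^0 ≅ Z/5
degree 1: 3−0−2 = 1 → Ȟ^1 ≅ Z/5
degree 2: 0−0−0 = 0 → Ȟ^2 ≅ 0


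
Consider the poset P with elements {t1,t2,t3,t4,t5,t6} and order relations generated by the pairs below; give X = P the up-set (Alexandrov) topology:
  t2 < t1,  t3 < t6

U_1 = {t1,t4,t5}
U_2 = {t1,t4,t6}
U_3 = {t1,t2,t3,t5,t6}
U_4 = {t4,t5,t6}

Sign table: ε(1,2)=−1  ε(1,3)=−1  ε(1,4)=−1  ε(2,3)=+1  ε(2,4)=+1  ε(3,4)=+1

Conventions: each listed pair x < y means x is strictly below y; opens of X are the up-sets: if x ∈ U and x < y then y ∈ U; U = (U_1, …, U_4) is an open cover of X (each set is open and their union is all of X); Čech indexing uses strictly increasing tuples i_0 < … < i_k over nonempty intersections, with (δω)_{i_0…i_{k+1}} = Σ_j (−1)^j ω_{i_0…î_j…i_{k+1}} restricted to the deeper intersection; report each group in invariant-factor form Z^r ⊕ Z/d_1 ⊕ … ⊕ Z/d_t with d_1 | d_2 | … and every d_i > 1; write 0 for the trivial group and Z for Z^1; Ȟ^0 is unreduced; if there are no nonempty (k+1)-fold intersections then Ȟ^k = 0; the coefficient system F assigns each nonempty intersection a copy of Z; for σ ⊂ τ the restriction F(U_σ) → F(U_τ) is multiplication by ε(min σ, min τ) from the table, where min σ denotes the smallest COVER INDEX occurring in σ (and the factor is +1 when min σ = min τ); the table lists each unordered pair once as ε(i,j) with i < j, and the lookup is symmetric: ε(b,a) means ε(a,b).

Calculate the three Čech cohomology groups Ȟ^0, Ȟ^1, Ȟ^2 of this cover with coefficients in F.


nerve of the cover:
  U12={t1,t4} U13={t1,t5} U14={t4,t5} U23={t1,t6} U24={t4,t6} U34={t5,t6}
  U123={t1} U124={t4} U134={t5} U234={t6}
C dims 4,6,4; δ0: rk 3, SNF 1^3; δ1: rk 3, SNF 1^3
Ȟ^0 = (4 − 3) − 0 = 1, so Ȟ^0 ≅ Z
Ȟ^1 = (6 − 3) − 3 = 0, so Ȟ^1 ≅ 0
Ȟ^2 = (4 − 0) − 3 = 1, so Ȟ^2 ≅ Z

Ȟ^0 ≅ Z,  Ȟ^1 ≅ 0,  Ȟ^2 ≅ Z


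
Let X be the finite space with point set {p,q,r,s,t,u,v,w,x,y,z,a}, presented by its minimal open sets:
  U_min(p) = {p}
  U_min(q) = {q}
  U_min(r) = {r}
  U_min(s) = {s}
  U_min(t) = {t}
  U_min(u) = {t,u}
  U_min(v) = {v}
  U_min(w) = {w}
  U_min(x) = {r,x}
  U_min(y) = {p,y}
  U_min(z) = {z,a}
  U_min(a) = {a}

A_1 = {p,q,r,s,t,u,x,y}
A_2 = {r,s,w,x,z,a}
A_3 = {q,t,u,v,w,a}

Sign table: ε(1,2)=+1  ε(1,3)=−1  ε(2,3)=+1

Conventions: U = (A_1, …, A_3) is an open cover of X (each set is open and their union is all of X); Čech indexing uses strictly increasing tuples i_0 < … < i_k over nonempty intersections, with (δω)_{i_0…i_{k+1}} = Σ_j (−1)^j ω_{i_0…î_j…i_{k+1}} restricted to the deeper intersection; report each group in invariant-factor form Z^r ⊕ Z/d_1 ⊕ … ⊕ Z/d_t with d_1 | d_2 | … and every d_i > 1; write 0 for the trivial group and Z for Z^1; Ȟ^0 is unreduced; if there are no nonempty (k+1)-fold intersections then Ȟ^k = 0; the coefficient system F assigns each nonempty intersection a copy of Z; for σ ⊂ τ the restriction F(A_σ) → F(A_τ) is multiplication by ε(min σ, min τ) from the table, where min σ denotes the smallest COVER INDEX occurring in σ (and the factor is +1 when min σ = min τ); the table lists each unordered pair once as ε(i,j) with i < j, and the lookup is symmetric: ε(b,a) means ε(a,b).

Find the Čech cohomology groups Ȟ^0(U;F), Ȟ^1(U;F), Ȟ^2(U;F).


nerve of the cover:
  A12={r,s,x} A13={q,t,u} A23={w,a}
C dims 3,3; δ0: rk 3, SNF 1^2·2
Ȟ^0 = (3 − 3) − 0 = 0, so Ȟ^0 ≅ 0
Ȟ^1 = (3 − 0) − 3 = 0 plus torsion [2], so Ȟ^1 ≅ Z/2
Ȟ^2 = (0 − 0) − 0 = 0, so Ȟ^2 ≅ 0

Ȟ^0 ≅ 0,  Ȟ^1 ≅ Z/2,  Ȟ^2 ≅ 0


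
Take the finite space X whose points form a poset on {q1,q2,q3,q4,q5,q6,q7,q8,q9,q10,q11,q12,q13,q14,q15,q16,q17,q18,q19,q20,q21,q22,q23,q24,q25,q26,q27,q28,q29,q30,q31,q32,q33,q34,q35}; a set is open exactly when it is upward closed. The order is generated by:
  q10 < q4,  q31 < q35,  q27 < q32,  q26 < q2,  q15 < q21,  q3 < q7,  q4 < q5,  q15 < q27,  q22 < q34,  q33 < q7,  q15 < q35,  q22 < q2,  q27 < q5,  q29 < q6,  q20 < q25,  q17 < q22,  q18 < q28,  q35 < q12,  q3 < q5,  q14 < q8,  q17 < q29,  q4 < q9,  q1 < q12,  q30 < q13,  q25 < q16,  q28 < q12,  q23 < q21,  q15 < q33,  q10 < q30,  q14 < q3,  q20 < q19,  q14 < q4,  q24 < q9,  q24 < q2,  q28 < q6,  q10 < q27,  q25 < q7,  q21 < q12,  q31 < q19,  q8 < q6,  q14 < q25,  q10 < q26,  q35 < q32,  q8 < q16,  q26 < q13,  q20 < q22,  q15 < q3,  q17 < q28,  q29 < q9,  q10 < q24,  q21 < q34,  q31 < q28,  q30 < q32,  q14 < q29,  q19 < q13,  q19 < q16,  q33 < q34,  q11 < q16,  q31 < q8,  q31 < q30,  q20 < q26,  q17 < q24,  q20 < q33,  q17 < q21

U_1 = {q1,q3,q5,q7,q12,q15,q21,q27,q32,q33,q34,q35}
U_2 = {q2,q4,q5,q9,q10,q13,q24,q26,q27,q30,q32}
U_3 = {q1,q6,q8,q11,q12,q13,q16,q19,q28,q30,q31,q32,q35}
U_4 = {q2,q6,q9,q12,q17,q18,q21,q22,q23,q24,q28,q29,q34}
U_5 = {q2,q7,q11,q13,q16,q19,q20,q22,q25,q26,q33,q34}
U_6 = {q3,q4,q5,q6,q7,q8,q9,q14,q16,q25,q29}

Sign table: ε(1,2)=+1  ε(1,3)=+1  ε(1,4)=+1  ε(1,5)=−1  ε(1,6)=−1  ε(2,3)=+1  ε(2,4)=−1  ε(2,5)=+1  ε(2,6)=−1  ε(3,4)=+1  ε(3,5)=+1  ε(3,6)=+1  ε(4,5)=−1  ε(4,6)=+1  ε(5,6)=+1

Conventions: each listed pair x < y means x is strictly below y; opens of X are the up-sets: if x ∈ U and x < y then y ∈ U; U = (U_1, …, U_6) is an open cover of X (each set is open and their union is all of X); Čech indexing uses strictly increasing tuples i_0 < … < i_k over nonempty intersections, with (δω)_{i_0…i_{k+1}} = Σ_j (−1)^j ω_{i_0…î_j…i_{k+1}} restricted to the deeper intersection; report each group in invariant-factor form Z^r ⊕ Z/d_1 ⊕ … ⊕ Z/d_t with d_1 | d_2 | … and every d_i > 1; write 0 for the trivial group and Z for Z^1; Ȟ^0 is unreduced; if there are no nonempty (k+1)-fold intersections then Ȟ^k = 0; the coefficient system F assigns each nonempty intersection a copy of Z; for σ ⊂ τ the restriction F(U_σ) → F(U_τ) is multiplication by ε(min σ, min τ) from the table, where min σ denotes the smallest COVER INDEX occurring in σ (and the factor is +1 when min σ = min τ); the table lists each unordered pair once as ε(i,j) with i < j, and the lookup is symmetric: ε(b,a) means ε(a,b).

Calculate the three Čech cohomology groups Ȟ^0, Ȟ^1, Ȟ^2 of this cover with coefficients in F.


Ȟ^0 = 0, Ȟ^1 = Z/2 and Ȟ^2 = Z

intersection data:
  U12={q5,q27,q32} U13={q1,q12,q32,q35} U14={q12,q21,q34} U15={q7,q33,q34} U16={q3,q5,q7} U23={q13,q30,q32} U24={q2,q9,q24} U25={q2,q13,q26} U26={q4,q5,q9} U34={q6,q12,q28} U35={q11,q13,q16,q19} U36={q6,q8,q16} U45={q2,q22,q34} U46={q6,q9,q29} U56={q7,q16,q25}
  U123={q32} U126={q5} U134={q12} U145={q34} U156={q7} U235={q13} U245={q2} U246={q9} U346={q6} U356={q16}
C dims 6,15,10; δ0: rk 6, SNF 1^5·2; δ1: rk 9, SNF 1^9
Ȟ^0 = (6 − 6) − 0 = 0, so Ȟ^0 ≅ 0
Ȟ^1 = (15 − 9) − 6 = 0 plus torsion [2], so Ȟ^1 ≅ Z/2
Ȟ^2 = (10 − 0) − 9 = 1, so Ȟ^2 ≅ Z


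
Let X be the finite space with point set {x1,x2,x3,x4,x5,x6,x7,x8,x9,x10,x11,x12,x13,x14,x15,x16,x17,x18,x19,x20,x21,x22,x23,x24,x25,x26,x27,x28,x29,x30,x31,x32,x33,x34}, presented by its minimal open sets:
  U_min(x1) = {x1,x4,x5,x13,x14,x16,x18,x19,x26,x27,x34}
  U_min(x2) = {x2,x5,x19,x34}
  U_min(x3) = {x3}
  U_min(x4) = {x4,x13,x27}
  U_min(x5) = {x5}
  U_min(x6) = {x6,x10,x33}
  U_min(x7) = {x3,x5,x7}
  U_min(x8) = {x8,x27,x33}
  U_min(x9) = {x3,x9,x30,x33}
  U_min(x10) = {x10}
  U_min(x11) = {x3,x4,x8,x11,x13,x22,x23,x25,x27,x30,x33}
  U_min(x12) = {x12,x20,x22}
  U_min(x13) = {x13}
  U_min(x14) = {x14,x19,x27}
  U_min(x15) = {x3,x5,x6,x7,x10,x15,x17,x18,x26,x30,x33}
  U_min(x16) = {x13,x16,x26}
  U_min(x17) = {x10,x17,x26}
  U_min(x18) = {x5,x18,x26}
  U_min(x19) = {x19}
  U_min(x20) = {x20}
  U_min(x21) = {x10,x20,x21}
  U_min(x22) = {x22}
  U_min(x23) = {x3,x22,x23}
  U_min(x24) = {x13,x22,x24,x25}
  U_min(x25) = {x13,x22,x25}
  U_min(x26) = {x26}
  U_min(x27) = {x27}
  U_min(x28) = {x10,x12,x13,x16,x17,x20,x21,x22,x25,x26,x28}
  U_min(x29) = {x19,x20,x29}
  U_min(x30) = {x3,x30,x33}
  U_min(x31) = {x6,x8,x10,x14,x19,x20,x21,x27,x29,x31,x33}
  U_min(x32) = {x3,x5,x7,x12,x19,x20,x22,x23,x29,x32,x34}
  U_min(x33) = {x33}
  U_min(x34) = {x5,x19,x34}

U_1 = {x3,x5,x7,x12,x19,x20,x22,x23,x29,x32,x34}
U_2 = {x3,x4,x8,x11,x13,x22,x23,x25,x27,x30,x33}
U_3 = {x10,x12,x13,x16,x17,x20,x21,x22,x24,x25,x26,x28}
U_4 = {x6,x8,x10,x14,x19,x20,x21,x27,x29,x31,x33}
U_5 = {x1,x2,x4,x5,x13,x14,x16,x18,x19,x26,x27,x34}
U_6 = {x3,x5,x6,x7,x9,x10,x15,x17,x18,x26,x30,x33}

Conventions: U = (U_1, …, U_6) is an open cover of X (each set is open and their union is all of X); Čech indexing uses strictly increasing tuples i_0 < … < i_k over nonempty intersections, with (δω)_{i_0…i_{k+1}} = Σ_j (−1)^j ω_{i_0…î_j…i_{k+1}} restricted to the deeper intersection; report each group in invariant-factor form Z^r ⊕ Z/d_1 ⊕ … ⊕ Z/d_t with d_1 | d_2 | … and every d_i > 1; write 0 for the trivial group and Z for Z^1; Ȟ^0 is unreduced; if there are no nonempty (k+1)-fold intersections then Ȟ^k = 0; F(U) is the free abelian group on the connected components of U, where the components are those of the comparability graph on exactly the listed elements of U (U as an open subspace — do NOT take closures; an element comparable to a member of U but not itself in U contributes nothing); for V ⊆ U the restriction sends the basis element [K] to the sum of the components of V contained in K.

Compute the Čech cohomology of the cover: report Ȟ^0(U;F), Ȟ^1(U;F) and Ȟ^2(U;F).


Ȟ^0 = Z; Ȟ^1 = 0; Ȟ^2 = Z/2

cover nerve:
  U12={x3,x22,x23} U13={x12,x20,x22} U14={x19,x20,x29} U15={x5,x19,x34} U16={x3,x5,x7} U23={x13,x22,x25} U24={x8,x27,x33} U25={x4,x13,x27} U26={x3,x30,x33} U34={x10,x20,x21} U35={x13,x16,x26} U36={x10,x17,x26} U45={x14,x19,x27} U46={x6,x10,x33} U56={x5,x18,x26}
  U123={x22} U126={x3} U134={x20} U145={x19} U156={x5} U235={x13} U245={x27} U246={x33} U346={x10} U356={x26}
components per intersection:
  U1: {x3,x5,x7,x12,x19,x20,x22,x23,x29,x32,x34}
  U2: {x3,x4,x8,x11,x13,x22,x23,x25,x27,x30,x33}
  U3: {x10,x12,x13,x16,x17,x20,x21,x22,x24,x25,x26,x28}
  U4: {x6,x8,x10,x14,x19,x20,x21,x27,x29,x31,x33}
  U5: {x1,x2,x4,x5,x13,x14,x16,x18,x19,x26,x27,x34}
  U6: {x3,x5,x6,x7,x9,x10,x15,x17,x18,x26,x30,x33}
  U12: {x3,x22,x23}
  U13: {x12,x20,x22}
  U14: {x19,x20,x29}
  U15: {x5,x19,x34}
  U16: {x3,x5,x7}
  U23: {x13,x22,x25}
  U24: {x8,x27,x33}
  U25: {x4,x13,x27}
  U26: {x3,x30,x33}
  U34: {x10,x20,x21}
  U35: {x13,x16,x26}
  U36: {x10,x17,x26}
  U45: {x14,x19,x27}
  U46: {x6,x10,x33}
  U56: {x5,x18,x26}
  U123: {x22}
  U126: {x3}
  U134: {x20}
  U145: {x19}
  U156: {x5}
  U235: {x13}
  U245: {x27}
  U246: {x33}
  U346: {x10}
  U356: {x26}
C dims 6,15,10; δ0: rk 5, SNF 1^5; δ1: rk 10, SNF 1^9·2
Ȟ^0: (6−5)−0=1 ⇒ Z
Ȟ^1: (15−10)−5=0 ⇒ 0
Ȟ^2: (10−0)−10=0 plus torsion [2] ⇒ Z/2
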